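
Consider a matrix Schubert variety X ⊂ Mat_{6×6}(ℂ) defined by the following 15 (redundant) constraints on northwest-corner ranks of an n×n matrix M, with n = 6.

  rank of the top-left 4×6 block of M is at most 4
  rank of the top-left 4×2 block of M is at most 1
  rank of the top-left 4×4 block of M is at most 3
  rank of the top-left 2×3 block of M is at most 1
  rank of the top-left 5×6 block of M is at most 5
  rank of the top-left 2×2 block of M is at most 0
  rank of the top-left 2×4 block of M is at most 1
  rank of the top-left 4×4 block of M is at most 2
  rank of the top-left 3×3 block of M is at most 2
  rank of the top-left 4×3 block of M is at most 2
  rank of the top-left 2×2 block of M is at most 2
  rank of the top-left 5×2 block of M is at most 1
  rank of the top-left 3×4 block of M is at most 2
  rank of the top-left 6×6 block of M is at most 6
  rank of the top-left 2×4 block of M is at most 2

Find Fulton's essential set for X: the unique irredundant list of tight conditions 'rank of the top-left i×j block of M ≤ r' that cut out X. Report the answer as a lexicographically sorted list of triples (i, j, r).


Computing R[i][j] = min implied NW-rank bound (n=6, 15 conditions):

  0 0 1 1 1 1
  0 0 1 1 2 2
  1 1 2 2 3 3
  1 1 2 2 3 4
  1 1 2 3 4 5
  1 2 3 4 5 6

reading off 1-entries of Δ²R: w = (3, 5, 1, 6, 4, 2).

ℓ(w)=8; the 4 essential cells (i,j,r):

[(2, 2, 0), (2, 4, 1), (4, 4, 2), (5, 2, 1)]


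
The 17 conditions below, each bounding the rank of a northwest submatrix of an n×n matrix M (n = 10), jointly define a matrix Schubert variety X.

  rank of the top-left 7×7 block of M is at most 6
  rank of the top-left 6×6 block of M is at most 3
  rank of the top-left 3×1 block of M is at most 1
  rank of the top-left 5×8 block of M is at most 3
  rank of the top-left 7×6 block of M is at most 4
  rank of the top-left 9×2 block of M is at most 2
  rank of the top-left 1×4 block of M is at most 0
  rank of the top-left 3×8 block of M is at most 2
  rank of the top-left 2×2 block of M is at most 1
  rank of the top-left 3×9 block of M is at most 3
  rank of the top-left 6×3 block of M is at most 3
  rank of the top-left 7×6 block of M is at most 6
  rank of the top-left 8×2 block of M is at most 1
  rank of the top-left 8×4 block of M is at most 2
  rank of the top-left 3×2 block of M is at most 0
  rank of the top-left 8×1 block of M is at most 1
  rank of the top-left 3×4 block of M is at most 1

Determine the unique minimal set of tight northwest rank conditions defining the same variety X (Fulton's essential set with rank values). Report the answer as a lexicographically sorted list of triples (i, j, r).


Propagating the 17 rank bounds to every northwest block:

  i=1: 0 | 0 | 0 | 0 | 1 | 1 | 1 | 1 | 1 | 1
  i=2: 0 | 0 | 1 | 1 | 2 | 2 | 2 | 2 | 2 | 2
  i=3: 0 | 0 | 1 | 1 | 2 | 2 | 2 | 2 | 3 | 3
  i=4: 1 | 1 | 2 | 2 | 3 | 3 | 3 | 3 | 4 | 4
  i=5: 1 | 1 | 2 | 2 | 3 | 3 | 3 | 3 | 4 | 5
  i=6: 1 | 1 | 2 | 2 | 3 | 3 | 4 | 4 | 5 | 6
  i=7: 1 | 1 | 2 | 2 | 3 | 4 | 5 | 5 | 6 | 7
  i=8: 1 | 1 | 2 | 2 | 3 | 4 | 5 | 6 | 7 | 8
  i=9: 1 | 2 | 3 | 3 | 4 | 5 | 6 | 7 | 8 | 9
  i=10: 1 | 2 | 3 | 4 | 5 | 6 | 7 | 8 | 9 | 10

so w = (5, 3, 9, 1, 10, 7, 6, 8, 2, 4).

D(w) has 24 cells with 8 SE-corners; essential set:

[(1, 4, 0), (3, 2, 0), (3, 4, 1), (3, 8, 2), (5, 8, 3), (6, 6, 3), (8, 2, 1), (8, 4, 2)]


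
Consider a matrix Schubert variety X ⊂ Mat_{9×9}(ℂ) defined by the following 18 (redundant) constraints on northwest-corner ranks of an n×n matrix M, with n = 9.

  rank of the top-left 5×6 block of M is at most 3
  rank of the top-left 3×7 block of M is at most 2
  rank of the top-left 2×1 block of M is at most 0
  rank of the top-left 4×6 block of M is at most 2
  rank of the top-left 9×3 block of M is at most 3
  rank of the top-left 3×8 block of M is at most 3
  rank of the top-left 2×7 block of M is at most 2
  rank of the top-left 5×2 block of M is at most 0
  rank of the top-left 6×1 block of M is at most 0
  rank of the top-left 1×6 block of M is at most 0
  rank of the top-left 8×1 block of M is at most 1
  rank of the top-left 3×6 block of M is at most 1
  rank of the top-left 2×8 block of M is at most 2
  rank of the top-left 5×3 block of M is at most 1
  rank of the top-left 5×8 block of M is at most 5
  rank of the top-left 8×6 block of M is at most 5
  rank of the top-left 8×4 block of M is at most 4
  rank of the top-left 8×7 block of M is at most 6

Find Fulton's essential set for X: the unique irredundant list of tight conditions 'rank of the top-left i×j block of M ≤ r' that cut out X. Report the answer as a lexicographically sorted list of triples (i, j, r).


Computing R[i][j] = min implied NW-rank bound (n=9, 18 conditions):

  0, 0, 0, 0, 0, 0, 1, 1, 1
  0, 0, 1, 1, 1, 1, 2, 2, 2
  0, 0, 1, 1, 1, 1, 2, 3, 3
  0, 0, 1, 2, 2, 2, 3, 4, 4
  0, 0, 1, 2, 3, 3, 4, 5, 5
  0, 1, 2, 3, 4, 4, 5, 6, 6
  1, 2, 3, 4, 5, 5, 6, 7, 7
  1, 2, 3, 4, 5, 5, 6, 7, 8
  1, 2, 3, 4, 5, 6, 7, 8, 9

so w = (7, 3, 8, 4, 5, 2, 1, 9, 6).

5 SE-corners of the 19-cell Rothe diagram give Ess(w):

[(1, 6, 0), (3, 6, 1), (5, 2, 0), (6, 1, 0), (8, 6, 5)]


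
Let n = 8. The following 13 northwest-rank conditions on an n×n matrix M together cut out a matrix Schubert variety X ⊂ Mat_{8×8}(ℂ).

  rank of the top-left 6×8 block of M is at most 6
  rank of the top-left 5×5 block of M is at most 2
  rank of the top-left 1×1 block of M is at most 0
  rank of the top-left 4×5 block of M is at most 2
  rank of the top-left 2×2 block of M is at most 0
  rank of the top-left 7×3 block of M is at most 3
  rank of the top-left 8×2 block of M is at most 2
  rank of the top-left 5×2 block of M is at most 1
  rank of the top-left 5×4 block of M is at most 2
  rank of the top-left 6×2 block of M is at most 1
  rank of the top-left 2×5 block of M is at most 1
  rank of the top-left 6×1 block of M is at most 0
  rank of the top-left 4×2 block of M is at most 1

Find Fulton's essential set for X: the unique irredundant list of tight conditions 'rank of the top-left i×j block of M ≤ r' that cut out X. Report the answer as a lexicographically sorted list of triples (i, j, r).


Computing R[i][j] = min implied NW-rank bound (n=8, 13 conditions):

  0 0 1 1 1 1 1 1
  0 0 1 1 1 2 2 2
  0 1 2 2 2 3 3 3
  0 1 2 2 2 3 4 4
  0 1 2 2 2 3 4 5
  0 1 2 3 3 4 5 6
  1 2 3 4 4 5 6 7
  1 2 3 4 5 6 7 8

reading off 1-entries of Δ²R: w = (3, 6, 2, 7, 8, 4, 1, 5).

D(w) has 14 cells with 4 SE-corners; essential set:

[(2, 2, 0), (2, 5, 1), (5, 5, 2), (6, 1, 0)]


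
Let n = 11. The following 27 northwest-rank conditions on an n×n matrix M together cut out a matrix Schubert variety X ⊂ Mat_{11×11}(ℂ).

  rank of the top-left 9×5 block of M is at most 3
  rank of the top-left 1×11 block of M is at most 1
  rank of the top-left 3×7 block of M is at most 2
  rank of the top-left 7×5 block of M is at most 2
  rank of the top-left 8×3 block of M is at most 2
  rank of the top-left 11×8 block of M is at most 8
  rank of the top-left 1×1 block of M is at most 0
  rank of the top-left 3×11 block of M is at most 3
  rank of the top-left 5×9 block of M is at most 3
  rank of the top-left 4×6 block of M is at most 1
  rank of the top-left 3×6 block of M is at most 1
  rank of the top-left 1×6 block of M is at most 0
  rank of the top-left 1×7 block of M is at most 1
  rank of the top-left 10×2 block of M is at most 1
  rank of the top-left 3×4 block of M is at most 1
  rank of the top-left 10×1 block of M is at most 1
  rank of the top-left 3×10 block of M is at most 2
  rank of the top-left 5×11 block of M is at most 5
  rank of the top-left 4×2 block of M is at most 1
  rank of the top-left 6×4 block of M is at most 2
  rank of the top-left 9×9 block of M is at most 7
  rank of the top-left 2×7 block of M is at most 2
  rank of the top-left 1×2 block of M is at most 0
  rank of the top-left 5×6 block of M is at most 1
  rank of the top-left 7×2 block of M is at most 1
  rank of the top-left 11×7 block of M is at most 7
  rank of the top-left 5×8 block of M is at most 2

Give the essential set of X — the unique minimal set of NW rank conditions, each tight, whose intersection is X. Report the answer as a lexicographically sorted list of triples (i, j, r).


Propagating the 27 rank bounds to every northwest block:

  row 1: 0, 0, 0, 0, 0, 0, 1, 1, 1, 1, 1
  row 2: 1, 1, 1, 1, 1, 1, 2, 2, 2, 2, 2
  row 3: 1, 1, 1, 1, 1, 1, 2, 2, 2, 2, 3
  row 4: 1, 1, 1, 1, 1, 1, 2, 2, 3, 3, 4
  row 5: 1, 1, 1, 1, 1, 1, 2, 2, 3, 4, 5
  row 6: 1, 1, 2, 2, 2, 2, 3, 3, 4, 5, 6
  row 7: 1, 1, 2, 2, 2, 3, 4, 4, 5, 6, 7
  row 8: 1, 1, 2, 3, 3, 4, 5, 5, 6, 7, 8
  row 9: 1, 1, 2, 3, 3, 4, 5, 6, 7, 8, 9
  row 10: 1, 1, 2, 3, 4, 5, 6, 7, 8, 9, 10
  row 11: 1, 2, 3, 4, 5, 6, 7, 8, 9, 10, 11

reading off 1-entries of Δ²R: w = (7, 1, 11, 9, 10, 3, 6, 4, 8, 5, 2).

ℓ(w)=34; the 7 essential cells (i,j,r):

[(1, 6, 0), (3, 10, 2), (5, 6, 1), (5, 8, 2), (7, 5, 2), (9, 5, 3), (10, 2, 1)]


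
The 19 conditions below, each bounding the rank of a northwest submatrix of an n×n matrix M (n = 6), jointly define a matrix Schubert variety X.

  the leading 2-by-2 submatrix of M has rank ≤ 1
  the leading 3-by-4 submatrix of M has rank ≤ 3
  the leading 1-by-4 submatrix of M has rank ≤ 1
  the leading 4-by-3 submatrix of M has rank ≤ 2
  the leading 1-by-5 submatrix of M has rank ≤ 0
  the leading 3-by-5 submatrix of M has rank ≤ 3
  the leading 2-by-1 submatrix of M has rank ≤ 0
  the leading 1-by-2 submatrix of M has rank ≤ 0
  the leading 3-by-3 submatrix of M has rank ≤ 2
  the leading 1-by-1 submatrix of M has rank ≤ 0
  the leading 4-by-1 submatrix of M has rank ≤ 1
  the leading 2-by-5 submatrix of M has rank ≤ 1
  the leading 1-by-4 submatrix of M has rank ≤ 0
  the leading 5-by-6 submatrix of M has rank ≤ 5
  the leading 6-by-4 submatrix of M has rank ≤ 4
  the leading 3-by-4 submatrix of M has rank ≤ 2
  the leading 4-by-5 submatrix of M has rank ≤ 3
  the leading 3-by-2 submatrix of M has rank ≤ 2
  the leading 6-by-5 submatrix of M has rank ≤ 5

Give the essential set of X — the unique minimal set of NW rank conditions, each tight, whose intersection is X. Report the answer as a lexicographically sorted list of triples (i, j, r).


Propagating the 19 rank bounds to every northwest block:

  0, 0, 0, 0, 0, 1
  0, 1, 1, 1, 1, 2
  1, 2, 2, 2, 2, 3
  1, 2, 2, 3, 3, 4
  1, 2, 3, 4, 4, 5
  1, 2, 3, 4, 5, 6

so w = (6, 2, 1, 4, 3, 5).

Rothe diagram D(w) (7 cells), 3 SE-corners (essential conditions):

[(1, 5, 0), (2, 1, 0), (4, 3, 2)]


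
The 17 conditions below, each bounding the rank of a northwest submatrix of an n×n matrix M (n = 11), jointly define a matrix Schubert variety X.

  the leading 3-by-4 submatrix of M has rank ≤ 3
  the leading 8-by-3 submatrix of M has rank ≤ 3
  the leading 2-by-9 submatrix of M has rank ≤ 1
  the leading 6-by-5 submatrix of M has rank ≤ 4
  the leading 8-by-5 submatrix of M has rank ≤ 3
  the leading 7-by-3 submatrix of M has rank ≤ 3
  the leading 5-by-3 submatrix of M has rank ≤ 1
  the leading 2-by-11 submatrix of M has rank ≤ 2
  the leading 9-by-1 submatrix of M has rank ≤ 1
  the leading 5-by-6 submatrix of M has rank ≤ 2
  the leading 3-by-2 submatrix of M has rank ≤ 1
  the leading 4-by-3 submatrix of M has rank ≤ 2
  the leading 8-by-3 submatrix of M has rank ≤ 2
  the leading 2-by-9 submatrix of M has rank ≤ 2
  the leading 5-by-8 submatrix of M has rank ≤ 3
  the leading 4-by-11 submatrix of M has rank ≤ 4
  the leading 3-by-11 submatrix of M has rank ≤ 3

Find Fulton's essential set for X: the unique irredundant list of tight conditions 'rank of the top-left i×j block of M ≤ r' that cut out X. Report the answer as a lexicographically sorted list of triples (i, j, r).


Reconstructing r_w from the 17 given conditions:

  R[1]: 1  1  1  1  1  1  1  1  1  1  1
  R[2]: 1  1  1  1  1  1  1  1  1  2  2
  R[3]: 1  1  1  2  2  2  2  2  2  3  3
  R[4]: 1  1  1  2  2  2  3  3  3  4  4
  R[5]: 1  1  1  2  2  2  3  3  4  5  5
  R[6]: 1  2  2  3  3  3  4  4  5  6  6
  R[7]: 1  2  2  3  3  4  5  5  6  7  7
  R[8]: 1  2  2  3  3  4  5  6  7  8  8
  R[9]: 1  2  3  4  4  5  6  7  8  9  9
  R[10]: 1  2  3  4  5  6  7  8  9  10  10
  R[11]: 1  2  3  4  5  6  7  8  9  10  11

second differences of R give the permutation w = (1, 10, 4, 7, 9, 2, 6, 8, 3, 5, 11).

Fulton essential set (6 of the 23 Rothe cells):

[(2, 9, 1), (5, 3, 1), (5, 6, 2), (5, 8, 3), (8, 3, 2), (8, 5, 3)]


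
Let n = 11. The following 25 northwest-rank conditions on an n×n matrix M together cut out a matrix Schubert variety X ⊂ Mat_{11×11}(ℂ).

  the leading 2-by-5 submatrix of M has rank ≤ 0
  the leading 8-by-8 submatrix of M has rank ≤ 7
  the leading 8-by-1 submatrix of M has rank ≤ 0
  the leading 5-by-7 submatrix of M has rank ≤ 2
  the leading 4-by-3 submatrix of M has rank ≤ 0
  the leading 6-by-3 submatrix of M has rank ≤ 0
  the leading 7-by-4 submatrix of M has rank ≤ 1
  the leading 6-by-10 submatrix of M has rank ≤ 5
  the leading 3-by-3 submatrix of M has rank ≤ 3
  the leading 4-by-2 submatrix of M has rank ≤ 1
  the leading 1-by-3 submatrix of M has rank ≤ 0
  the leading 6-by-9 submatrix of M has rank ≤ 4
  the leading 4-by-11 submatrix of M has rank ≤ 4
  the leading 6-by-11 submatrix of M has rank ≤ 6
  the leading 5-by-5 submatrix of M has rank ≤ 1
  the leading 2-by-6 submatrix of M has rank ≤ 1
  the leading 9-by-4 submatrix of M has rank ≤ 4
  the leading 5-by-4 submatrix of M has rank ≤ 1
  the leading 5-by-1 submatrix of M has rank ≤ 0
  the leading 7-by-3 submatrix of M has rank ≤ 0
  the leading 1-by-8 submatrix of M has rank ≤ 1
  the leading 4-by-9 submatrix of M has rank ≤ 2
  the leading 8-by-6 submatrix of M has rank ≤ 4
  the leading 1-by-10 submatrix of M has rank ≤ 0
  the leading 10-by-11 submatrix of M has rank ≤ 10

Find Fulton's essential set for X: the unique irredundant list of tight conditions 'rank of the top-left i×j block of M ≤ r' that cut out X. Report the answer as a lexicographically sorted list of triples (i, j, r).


Reconstructing r_w from the 25 given conditions:

  row 1: 0 | 0 | 0 | 0 | 0 | 0 | 0 | 0 | 0 | 0 | 1
  row 2: 0 | 0 | 0 | 0 | 0 | 1 | 1 | 1 | 1 | 1 | 2
  row 3: 0 | 0 | 0 | 1 | 1 | 2 | 2 | 2 | 2 | 2 | 3
  row 4: 0 | 0 | 0 | 1 | 1 | 2 | 2 | 2 | 2 | 3 | 4
  row 5: 0 | 0 | 0 | 1 | 1 | 2 | 2 | 3 | 3 | 4 | 5
  row 6: 0 | 0 | 0 | 1 | 2 | 3 | 3 | 4 | 4 | 5 | 6
  row 7: 0 | 0 | 0 | 1 | 2 | 3 | 4 | 5 | 5 | 6 | 7
  row 8: 0 | 1 | 1 | 2 | 3 | 4 | 5 | 6 | 6 | 7 | 8
  row 9: 1 | 2 | 2 | 3 | 4 | 5 | 6 | 7 | 7 | 8 | 9
  row 10: 1 | 2 | 3 | 4 | 5 | 6 | 7 | 8 | 8 | 9 | 10
  row 11: 1 | 2 | 3 | 4 | 5 | 6 | 7 | 8 | 9 | 10 | 11

the unique w with this rank table is (11, 6, 4, 10, 8, 5, 7, 2, 1, 3, 9).

Fulton essential set (7 of the 37 Rothe cells):

[(1, 10, 0), (2, 5, 0), (4, 9, 2), (5, 5, 1), (5, 7, 2), (7, 3, 0), (8, 1, 0)]


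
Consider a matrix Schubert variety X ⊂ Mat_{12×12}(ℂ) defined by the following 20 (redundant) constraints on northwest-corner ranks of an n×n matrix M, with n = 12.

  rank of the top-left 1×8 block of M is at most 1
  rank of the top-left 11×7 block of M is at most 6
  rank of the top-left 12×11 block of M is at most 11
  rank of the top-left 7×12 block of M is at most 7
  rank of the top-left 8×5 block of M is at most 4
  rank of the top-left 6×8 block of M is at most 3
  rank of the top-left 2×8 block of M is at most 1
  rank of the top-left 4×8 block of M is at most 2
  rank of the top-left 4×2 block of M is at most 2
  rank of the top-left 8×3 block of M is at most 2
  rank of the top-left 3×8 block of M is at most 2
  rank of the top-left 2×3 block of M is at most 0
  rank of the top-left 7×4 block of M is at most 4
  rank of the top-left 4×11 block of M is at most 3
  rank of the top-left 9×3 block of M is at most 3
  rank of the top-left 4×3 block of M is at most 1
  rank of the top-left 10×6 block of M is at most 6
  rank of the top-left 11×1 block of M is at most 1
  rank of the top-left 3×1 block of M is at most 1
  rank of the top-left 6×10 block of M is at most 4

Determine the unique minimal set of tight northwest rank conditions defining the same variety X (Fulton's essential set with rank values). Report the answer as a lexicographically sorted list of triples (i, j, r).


Propagating the 20 rank bounds to every northwest block:

  row 1: 0  0  0  1  1  1  1  1  1  1  1  1
  row 2: 0  0  0  1  1  1  1  1  2  2  2  2
  row 3: 1  1  1  2  2  2  2  2  3  3  3  3
  row 4: 1  1  1  2  2  2  2  2  3  3  3  4
  row 5: 1  2  2  3  3  3  3  3  4  4  4  5
  row 6: 1  2  2  3  3  3  3  3  4  4  5  6
  row 7: 1  2  2  3  4  4  4  4  5  5  6  7
  row 8: 1  2  2  3  4  5  5  5  6  6  7  8
  row 9: 1  2  3  4  5  6  6  6  7  7  8  9
  row 10: 1  2  3  4  5  6  6  7  8  8  9  10
  row 11: 1  2  3  4  5  6  6  7  8  9  10  11
  row 12: 1  2  3  4  5  6  7  8  9  10  11  12

so w = (4, 9, 1, 12, 2, 11, 5, 6, 3, 8, 10, 7).

D(w) has 28 cells with 9 SE-corners; essential set:

[(2, 3, 0), (2, 8, 1), (4, 3, 1), (4, 8, 2), (4, 11, 3), (6, 8, 3), (6, 10, 4), (8, 3, 2), (11, 7, 6)]


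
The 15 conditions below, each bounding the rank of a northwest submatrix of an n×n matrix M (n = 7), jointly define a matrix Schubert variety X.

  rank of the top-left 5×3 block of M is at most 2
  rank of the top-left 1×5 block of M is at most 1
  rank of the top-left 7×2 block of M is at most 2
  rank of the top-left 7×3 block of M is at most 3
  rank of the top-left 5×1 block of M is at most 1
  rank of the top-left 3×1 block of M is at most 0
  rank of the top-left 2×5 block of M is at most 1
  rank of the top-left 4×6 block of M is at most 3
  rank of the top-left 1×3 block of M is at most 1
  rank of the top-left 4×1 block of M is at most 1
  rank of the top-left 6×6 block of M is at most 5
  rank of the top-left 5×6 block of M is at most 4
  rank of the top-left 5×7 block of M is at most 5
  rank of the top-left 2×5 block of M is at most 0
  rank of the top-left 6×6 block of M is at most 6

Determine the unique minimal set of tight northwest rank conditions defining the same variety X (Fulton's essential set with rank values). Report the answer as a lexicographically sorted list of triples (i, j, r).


Recovering R(i,j) via the rank-extension bound from the 15 conditions:

  row 1: 0 | 0 | 0 | 0 | 0 | 1 | 1
  row 2: 0 | 0 | 0 | 0 | 0 | 1 | 2
  row 3: 0 | 1 | 1 | 1 | 1 | 2 | 3
  row 4: 1 | 2 | 2 | 2 | 2 | 3 | 4
  row 5: 1 | 2 | 2 | 3 | 3 | 4 | 5
  row 6: 1 | 2 | 3 | 4 | 4 | 5 | 6
  row 7: 1 | 2 | 3 | 4 | 5 | 6 | 7

giving w = (6, 7, 2, 1, 4, 3, 5) via Δ²R.

Rothe diagram D(w) (12 cells), 3 SE-corners (essential conditions):

[(2, 5, 0), (3, 1, 0), (5, 3, 2)]


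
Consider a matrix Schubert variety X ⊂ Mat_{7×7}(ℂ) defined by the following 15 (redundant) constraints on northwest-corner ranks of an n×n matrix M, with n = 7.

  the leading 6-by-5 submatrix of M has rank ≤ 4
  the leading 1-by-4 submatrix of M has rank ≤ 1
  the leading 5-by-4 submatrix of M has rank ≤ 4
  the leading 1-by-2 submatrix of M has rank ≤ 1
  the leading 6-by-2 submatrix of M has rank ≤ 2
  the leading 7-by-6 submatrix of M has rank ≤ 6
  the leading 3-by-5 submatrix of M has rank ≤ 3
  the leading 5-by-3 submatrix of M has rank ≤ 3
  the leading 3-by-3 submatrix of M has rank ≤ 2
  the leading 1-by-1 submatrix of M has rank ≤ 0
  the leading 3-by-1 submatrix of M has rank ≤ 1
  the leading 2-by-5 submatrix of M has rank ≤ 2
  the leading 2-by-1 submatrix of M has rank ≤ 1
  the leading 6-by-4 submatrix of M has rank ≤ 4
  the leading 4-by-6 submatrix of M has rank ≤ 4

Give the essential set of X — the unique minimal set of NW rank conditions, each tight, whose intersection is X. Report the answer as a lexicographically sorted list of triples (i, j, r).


Propagating the 15 rank bounds to every northwest block:

  0  1  1  1  1  1  1
  1  2  2  2  2  2  2
  1  2  2  3  3  3  3
  1  2  3  4  4  4  4
  1  2  3  4  4  5  5
  1  2  3  4  4  5  6
  1  2  3  4  5  6  7

second differences of R give the permutation w = (2, 1, 4, 3, 6, 7, 5).

ℓ(w)=4; the 3 essential cells (i,j,r):

[(1, 1, 0), (3, 3, 2), (6, 5, 4)]


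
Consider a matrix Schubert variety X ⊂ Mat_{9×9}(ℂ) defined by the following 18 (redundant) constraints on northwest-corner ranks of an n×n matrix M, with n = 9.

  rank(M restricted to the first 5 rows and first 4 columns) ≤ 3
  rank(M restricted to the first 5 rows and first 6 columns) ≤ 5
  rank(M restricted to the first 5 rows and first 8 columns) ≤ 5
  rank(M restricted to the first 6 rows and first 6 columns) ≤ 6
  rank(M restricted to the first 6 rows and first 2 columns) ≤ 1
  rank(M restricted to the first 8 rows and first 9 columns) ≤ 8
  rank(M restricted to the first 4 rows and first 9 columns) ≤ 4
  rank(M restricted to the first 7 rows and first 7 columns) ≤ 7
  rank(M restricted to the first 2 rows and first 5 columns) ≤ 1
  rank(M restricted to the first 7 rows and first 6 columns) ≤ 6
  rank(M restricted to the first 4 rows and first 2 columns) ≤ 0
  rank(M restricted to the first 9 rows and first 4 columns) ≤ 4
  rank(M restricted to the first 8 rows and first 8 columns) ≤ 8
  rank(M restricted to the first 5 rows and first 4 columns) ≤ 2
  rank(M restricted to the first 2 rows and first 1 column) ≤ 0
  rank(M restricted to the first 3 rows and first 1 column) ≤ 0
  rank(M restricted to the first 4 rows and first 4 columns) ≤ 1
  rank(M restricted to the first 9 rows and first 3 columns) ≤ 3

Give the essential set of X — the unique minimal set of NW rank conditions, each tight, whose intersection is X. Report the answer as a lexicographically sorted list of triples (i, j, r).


Propagating the 18 rank bounds to every northwest block:

  0 | 0 | 1 | 1 | 1 | 1 | 1 | 1 | 1
  0 | 0 | 1 | 1 | 1 | 2 | 2 | 2 | 2
  0 | 0 | 1 | 1 | 2 | 3 | 3 | 3 | 3
  0 | 0 | 1 | 1 | 2 | 3 | 4 | 4 | 4
  1 | 1 | 2 | 2 | 3 | 4 | 5 | 5 | 5
  1 | 1 | 2 | 3 | 4 | 5 | 6 | 6 | 6
  1 | 2 | 3 | 4 | 5 | 6 | 7 | 7 | 7
  1 | 2 | 3 | 4 | 5 | 6 | 7 | 8 | 8
  1 | 2 | 3 | 4 | 5 | 6 | 7 | 8 | 9

second differences of R give the permutation w = (3, 6, 5, 7, 1, 4, 2, 8, 9).

D(w) has 13 cells with 4 SE-corners; essential set:

[(2, 5, 1), (4, 2, 0), (4, 4, 1), (6, 2, 1)]


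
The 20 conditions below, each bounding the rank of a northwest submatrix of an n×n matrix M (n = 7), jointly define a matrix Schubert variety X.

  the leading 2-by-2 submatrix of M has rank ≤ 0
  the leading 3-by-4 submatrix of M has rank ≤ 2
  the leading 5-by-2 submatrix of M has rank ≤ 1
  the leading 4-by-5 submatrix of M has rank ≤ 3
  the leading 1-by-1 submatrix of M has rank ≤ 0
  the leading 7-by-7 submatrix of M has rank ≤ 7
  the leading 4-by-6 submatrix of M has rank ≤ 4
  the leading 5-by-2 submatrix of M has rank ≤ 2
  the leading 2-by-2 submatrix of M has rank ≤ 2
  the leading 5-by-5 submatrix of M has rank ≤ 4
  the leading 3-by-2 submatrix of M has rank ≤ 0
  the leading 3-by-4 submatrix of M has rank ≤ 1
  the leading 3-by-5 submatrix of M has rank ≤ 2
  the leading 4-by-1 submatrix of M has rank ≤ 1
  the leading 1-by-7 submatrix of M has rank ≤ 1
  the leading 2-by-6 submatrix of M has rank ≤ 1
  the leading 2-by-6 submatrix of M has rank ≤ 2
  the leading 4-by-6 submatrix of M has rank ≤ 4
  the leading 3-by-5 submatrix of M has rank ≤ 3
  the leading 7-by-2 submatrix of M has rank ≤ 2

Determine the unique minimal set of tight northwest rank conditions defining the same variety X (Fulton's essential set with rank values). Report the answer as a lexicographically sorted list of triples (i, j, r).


Propagating the 20 rank bounds to every northwest block:

  0, 0, 1, 1, 1, 1, 1
  0, 0, 1, 1, 1, 1, 2
  0, 0, 1, 1, 2, 2, 3
  1, 1, 2, 2, 3, 3, 4
  1, 1, 2, 3, 4, 4, 5
  1, 2, 3, 4, 5, 5, 6
  1, 2, 3, 4, 5, 6, 7

giving w = (3, 7, 5, 1, 4, 2, 6) via Δ²R.

ℓ(w)=11; the 4 essential cells (i,j,r):

[(2, 6, 1), (3, 2, 0), (3, 4, 1), (5, 2, 1)]


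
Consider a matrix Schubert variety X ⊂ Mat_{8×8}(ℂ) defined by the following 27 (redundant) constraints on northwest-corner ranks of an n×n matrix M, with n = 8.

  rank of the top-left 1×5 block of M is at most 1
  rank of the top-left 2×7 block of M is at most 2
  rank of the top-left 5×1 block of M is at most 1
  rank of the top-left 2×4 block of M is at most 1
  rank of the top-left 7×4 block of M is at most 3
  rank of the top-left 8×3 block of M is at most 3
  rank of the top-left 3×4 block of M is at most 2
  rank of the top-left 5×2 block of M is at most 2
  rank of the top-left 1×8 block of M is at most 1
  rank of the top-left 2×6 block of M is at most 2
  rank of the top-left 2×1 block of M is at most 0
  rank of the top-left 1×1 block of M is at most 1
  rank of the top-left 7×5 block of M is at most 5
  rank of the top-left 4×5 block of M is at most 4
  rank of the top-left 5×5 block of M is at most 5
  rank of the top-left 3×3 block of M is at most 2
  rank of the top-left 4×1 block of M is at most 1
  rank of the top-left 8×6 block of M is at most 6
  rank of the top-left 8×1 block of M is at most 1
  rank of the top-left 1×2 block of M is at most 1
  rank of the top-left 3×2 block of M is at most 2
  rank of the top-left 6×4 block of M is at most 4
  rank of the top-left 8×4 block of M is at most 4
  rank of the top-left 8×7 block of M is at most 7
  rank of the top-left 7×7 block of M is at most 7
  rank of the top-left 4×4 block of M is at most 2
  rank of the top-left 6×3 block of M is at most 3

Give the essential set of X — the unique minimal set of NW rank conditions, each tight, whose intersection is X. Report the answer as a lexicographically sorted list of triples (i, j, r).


Propagating the 27 rank bounds to every northwest block:

  row 1: 0, 1, 1, 1, 1, 1, 1, 1
  row 2: 0, 1, 1, 1, 2, 2, 2, 2
  row 3: 1, 2, 2, 2, 3, 3, 3, 3
  row 4: 1, 2, 2, 2, 3, 4, 4, 4
  row 5: 1, 2, 3, 3, 4, 5, 5, 5
  row 6: 1, 2, 3, 3, 4, 5, 6, 6
  row 7: 1, 2, 3, 3, 4, 5, 6, 7
  row 8: 1, 2, 3, 4, 5, 6, 7, 8

reading off 1-entries of Δ²R: w = (2, 5, 1, 6, 3, 7, 8, 4).

Fulton essential set (4 of the 8 Rothe cells):

[(2, 1, 0), (2, 4, 1), (4, 4, 2), (7, 4, 3)]


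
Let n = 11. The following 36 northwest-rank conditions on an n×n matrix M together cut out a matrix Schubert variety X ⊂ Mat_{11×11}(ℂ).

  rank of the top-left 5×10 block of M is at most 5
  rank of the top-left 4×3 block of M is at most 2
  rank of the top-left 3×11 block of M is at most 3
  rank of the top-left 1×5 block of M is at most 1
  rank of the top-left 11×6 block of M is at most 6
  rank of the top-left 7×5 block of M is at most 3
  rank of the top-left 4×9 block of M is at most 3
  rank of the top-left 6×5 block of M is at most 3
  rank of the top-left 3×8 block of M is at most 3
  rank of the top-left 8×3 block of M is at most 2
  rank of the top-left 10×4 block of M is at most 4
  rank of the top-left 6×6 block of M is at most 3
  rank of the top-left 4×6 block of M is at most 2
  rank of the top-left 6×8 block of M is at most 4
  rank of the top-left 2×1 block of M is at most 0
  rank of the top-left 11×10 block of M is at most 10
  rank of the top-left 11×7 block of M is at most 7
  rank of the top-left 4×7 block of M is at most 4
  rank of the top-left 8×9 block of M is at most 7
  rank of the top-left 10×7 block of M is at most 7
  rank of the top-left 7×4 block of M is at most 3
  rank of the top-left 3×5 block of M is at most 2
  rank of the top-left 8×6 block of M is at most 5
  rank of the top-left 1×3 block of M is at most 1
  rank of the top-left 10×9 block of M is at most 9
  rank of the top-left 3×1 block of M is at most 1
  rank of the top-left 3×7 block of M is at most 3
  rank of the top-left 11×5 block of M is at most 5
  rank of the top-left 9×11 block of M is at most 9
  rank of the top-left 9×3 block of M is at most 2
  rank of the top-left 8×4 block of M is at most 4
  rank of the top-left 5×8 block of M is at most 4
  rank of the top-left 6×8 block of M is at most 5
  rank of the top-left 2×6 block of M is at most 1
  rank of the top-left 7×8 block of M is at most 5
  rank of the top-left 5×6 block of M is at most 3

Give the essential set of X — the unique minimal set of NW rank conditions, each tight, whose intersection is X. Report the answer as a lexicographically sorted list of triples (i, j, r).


Reconstructing r_w from the 36 given conditions:

  i=1: 0 | 1 | 1 | 1 | 1 | 1 | 1 | 1 | 1 | 1 | 1
  i=2: 0 | 1 | 1 | 1 | 1 | 1 | 2 | 2 | 2 | 2 | 2
  i=3: 1 | 2 | 2 | 2 | 2 | 2 | 3 | 3 | 3 | 3 | 3
  i=4: 1 | 2 | 2 | 2 | 2 | 2 | 3 | 3 | 3 | 4 | 4
  i=5: 1 | 2 | 2 | 3 | 3 | 3 | 4 | 4 | 4 | 5 | 5
  i=6: 1 | 2 | 2 | 3 | 3 | 3 | 4 | 4 | 5 | 6 | 6
  i=7: 1 | 2 | 2 | 3 | 3 | 4 | 5 | 5 | 6 | 7 | 7
  i=8: 1 | 2 | 2 | 3 | 4 | 5 | 6 | 6 | 7 | 8 | 8
  i=9: 1 | 2 | 2 | 3 | 4 | 5 | 6 | 7 | 8 | 9 | 9
  i=10: 1 | 2 | 3 | 4 | 5 | 6 | 7 | 8 | 9 | 10 | 10
  i=11: 1 | 2 | 3 | 4 | 5 | 6 | 7 | 8 | 9 | 10 | 11

so w = (2, 7, 1, 10, 4, 9, 6, 5, 8, 3, 11).

8 SE-corners of the 21-cell Rothe diagram give Ess(w):

[(2, 1, 0), (2, 6, 1), (4, 6, 2), (4, 9, 3), (6, 6, 3), (6, 8, 4), (7, 5, 3), (9, 3, 2)]


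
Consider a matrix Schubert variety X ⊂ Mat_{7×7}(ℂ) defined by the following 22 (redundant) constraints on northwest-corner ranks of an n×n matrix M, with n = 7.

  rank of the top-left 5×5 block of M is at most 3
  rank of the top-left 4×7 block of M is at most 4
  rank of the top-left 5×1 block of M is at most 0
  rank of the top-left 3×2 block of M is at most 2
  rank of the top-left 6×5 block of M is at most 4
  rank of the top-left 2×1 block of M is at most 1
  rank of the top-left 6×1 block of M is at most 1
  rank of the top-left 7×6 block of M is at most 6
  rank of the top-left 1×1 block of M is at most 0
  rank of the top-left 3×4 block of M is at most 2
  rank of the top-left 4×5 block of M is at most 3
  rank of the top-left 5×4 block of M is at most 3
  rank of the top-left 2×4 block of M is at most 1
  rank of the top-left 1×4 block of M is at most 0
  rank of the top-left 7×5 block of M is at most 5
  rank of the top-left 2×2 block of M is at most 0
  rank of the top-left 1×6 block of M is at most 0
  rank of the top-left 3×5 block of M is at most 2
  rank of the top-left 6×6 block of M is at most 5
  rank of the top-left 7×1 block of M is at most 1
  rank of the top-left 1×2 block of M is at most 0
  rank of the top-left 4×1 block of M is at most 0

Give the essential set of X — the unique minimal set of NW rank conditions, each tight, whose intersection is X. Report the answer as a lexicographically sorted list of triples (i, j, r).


Rank table r_w(7×7) implied by the 22 constraints:

  0 0 0 0 0 0 1
  0 0 1 1 1 1 2
  0 1 2 2 2 2 3
  0 1 2 3 3 3 4
  0 1 2 3 3 4 5
  1 2 3 4 4 5 6
  1 2 3 4 5 6 7

second differences of R give the permutation w = (7, 3, 2, 4, 6, 1, 5).

Rothe diagram D(w) (12 cells), 4 SE-corners (essential conditions):

[(1, 6, 0), (2, 2, 0), (5, 1, 0), (5, 5, 3)]


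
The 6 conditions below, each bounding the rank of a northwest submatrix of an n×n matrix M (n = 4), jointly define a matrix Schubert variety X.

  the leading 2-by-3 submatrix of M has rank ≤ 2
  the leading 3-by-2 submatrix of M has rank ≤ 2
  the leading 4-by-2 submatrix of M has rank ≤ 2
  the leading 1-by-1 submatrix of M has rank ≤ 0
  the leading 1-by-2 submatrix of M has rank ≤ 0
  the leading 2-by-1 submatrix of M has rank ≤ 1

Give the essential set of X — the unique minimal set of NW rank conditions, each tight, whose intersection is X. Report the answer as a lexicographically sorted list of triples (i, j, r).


Computing R[i][j] = min implied NW-rank bound (n=4, 6 conditions):

  0, 0, 1, 1
  1, 1, 2, 2
  1, 2, 3, 3
  1, 2, 3, 4

reading off 1-entries of Δ²R: w = (3, 1, 2, 4).

Fulton essential set (1 of the 2 Rothe cells):

[(1, 2, 0)]


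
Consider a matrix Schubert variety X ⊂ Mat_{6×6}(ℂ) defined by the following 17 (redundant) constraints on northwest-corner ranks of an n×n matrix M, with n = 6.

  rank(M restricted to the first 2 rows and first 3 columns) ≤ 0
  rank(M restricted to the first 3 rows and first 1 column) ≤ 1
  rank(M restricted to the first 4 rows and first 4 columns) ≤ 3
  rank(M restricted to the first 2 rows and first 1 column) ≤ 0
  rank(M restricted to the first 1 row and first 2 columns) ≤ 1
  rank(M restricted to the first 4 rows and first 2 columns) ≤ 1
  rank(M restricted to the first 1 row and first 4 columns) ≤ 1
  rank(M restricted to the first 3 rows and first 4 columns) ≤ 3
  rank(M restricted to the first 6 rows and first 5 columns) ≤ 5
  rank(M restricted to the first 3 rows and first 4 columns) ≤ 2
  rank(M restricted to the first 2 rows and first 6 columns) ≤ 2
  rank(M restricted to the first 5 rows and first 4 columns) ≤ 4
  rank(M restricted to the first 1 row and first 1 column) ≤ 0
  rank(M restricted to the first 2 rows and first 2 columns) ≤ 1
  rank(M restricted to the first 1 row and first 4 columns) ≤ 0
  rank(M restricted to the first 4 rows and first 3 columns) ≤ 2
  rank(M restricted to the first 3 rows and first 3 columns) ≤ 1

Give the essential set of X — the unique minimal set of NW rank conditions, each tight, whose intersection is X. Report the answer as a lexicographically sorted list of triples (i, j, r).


Recovering R(i,j) via the rank-extension bound from the 17 conditions:

  0 | 0 | 0 | 0 | 1 | 1
  0 | 0 | 0 | 1 | 2 | 2
  1 | 1 | 1 | 2 | 3 | 3
  1 | 1 | 2 | 3 | 4 | 4
  1 | 2 | 3 | 4 | 5 | 5
  1 | 2 | 3 | 4 | 5 | 6

hence w(1..6) = (5, 4, 1, 3, 2, 6).

Rothe diagram D(w) (8 cells), 3 SE-corners (essential conditions):

[(1, 4, 0), (2, 3, 0), (4, 2, 1)]


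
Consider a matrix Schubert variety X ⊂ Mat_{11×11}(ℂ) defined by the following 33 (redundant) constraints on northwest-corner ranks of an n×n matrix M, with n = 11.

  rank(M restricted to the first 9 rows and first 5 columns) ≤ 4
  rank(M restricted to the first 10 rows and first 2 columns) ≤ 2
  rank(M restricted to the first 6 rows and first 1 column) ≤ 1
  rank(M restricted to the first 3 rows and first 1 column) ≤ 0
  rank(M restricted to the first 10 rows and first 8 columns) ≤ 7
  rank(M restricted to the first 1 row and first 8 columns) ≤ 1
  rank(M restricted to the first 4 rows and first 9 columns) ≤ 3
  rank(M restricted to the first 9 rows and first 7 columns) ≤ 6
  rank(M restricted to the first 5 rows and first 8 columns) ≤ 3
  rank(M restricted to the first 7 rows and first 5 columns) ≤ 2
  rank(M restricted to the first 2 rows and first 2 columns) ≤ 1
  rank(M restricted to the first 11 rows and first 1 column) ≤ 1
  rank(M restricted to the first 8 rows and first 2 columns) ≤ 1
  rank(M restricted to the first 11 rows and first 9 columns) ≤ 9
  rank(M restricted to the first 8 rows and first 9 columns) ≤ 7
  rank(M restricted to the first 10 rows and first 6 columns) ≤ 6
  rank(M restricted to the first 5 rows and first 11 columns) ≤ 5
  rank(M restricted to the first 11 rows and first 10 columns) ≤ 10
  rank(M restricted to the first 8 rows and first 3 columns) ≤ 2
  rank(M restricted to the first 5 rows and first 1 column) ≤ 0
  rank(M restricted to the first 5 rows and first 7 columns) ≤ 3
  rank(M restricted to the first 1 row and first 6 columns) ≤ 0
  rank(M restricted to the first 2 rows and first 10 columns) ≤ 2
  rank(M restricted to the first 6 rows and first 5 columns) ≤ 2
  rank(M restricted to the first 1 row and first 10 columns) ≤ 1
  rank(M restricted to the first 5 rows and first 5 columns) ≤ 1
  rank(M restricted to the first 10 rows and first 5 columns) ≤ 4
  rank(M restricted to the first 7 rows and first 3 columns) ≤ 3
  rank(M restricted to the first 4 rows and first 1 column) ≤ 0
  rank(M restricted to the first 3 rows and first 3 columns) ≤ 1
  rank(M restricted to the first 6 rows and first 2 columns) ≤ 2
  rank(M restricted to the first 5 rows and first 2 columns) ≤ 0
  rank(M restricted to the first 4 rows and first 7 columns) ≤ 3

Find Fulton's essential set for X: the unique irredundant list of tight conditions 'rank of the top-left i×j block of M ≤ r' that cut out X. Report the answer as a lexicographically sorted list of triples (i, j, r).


Propagating the 33 rank bounds to every northwest block:

  R[1]: 0  0  0  0  0  0  1  1  1  1  1
  R[2]: 0  0  1  1  1  1  2  2  2  2  2
  R[3]: 0  0  1  1  1  2  3  3  3  3  3
  R[4]: 0  0  1  1  1  2  3  3  3  4  4
  R[5]: 0  0  1  1  1  2  3  3  4  5  5
  R[6]: 1  1  2  2  2  3  4  4  5  6  6
  R[7]: 1  1  2  2  2  3  4  5  6  7  7
  R[8]: 1  1  2  3  3  4  5  6  7  8  8
  R[9]: 1  2  3  4  4  5  6  7  8  9  9
  R[10]: 1  2  3  4  4  5  6  7  8  9  10
  R[11]: 1  2  3  4  5  6  7  8  9  10  11

the unique w with this rank table is (7, 3, 6, 10, 9, 1, 8, 4, 2, 11, 5).

Rothe diagram D(w) (28 cells), 8 SE-corners (essential conditions):

[(1, 6, 0), (4, 9, 3), (5, 2, 0), (5, 5, 1), (5, 8, 3), (7, 5, 2), (8, 2, 1), (10, 5, 4)]


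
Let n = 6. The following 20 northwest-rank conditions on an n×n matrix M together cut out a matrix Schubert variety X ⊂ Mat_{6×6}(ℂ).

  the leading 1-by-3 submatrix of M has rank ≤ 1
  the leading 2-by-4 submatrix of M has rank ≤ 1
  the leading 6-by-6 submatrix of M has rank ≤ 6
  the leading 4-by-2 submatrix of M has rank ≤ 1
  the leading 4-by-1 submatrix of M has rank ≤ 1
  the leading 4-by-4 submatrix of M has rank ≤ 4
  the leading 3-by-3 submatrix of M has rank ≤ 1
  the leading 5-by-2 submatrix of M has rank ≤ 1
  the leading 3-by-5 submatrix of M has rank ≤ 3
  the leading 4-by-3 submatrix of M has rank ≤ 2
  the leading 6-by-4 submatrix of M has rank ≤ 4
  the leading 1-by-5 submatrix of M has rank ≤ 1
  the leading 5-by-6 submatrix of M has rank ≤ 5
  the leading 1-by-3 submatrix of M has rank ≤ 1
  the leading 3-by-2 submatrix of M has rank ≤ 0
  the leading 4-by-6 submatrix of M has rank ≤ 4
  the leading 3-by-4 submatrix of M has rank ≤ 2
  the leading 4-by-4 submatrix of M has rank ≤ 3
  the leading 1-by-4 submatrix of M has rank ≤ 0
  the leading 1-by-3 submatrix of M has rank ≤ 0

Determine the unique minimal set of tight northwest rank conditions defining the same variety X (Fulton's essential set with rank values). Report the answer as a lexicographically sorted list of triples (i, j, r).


Propagating the 20 rank bounds to every northwest block:

  0  0  0  0  1  1
  0  0  1  1  2  2
  0  0  1  2  3  3
  1  1  2  3  4  4
  1  1  2  3  4  5
  1  2  3  4  5  6

hence w(1..6) = (5, 3, 4, 1, 6, 2).

ℓ(w)=9; the 3 essential cells (i,j,r):

[(1, 4, 0), (3, 2, 0), (5, 2, 1)]


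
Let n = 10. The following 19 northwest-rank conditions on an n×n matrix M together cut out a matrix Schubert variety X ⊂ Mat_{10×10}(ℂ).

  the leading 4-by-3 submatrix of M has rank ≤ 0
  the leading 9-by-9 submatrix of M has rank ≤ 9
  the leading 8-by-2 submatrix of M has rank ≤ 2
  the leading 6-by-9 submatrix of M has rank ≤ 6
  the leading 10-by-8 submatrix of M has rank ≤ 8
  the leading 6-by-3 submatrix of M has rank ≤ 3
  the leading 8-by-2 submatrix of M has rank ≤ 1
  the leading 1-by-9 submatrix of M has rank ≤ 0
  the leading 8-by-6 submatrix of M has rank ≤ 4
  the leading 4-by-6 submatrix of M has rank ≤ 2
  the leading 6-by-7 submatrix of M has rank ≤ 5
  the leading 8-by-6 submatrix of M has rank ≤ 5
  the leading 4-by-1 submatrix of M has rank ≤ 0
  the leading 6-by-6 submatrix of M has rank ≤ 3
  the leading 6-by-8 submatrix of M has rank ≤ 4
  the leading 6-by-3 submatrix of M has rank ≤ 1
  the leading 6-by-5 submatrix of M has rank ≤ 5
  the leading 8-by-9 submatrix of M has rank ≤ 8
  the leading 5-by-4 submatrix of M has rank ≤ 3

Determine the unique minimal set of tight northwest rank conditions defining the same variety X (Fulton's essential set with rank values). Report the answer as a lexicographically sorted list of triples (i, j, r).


Computing R[i][j] = min implied NW-rank bound (n=10, 19 conditions):

  i=1: 0, 0, 0, 0, 0, 0, 0, 0, 0, 1
  i=2: 0, 0, 0, 1, 1, 1, 1, 1, 1, 2
  i=3: 0, 0, 0, 1, 2, 2, 2, 2, 2, 3
  i=4: 0, 0, 0, 1, 2, 2, 3, 3, 3, 4
  i=5: 1, 1, 1, 2, 3, 3, 4, 4, 4, 5
  i=6: 1, 1, 1, 2, 3, 3, 4, 4, 5, 6
  i=7: 1, 1, 2, 3, 4, 4, 5, 5, 6, 7
  i=8: 1, 1, 2, 3, 4, 4, 5, 6, 7, 8
  i=9: 1, 2, 3, 4, 5, 5, 6, 7, 8, 9
  i=10: 1, 2, 3, 4, 5, 6, 7, 8, 9, 10

reading off 1-entries of Δ²R: w = (10, 4, 5, 7, 1, 9, 3, 8, 2, 6).

8 SE-corners of the 26-cell Rothe diagram give Ess(w):

[(1, 9, 0), (4, 3, 0), (4, 6, 2), (6, 3, 1), (6, 6, 3), (6, 8, 4), (8, 2, 1), (8, 6, 4)]
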